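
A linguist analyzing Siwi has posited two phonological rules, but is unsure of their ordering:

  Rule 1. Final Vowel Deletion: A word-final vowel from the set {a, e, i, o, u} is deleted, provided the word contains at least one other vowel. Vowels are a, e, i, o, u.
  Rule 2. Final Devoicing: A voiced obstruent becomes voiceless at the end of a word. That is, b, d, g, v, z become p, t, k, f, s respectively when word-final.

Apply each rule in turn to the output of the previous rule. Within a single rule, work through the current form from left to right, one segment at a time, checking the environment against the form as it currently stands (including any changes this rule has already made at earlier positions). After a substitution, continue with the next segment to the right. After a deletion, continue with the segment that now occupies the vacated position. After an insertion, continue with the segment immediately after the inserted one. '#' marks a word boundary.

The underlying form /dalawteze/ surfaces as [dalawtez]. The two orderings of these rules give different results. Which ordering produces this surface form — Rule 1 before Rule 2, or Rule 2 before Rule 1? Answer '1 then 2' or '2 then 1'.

2 then 1

Order 1 then 2:
  1 Final Vowel Deletion: [dalawteze] → [dalawtez]
  2 Final Devoicing: [dalawtez] → [dalawtes]
  result: [dalawtes]
Order 2 then 1:
  2 Final Devoicing: no change — [dalawteze]
  1 Final Vowel Deletion: [dalawteze] → [dalawtez]
  result: [dalawtez]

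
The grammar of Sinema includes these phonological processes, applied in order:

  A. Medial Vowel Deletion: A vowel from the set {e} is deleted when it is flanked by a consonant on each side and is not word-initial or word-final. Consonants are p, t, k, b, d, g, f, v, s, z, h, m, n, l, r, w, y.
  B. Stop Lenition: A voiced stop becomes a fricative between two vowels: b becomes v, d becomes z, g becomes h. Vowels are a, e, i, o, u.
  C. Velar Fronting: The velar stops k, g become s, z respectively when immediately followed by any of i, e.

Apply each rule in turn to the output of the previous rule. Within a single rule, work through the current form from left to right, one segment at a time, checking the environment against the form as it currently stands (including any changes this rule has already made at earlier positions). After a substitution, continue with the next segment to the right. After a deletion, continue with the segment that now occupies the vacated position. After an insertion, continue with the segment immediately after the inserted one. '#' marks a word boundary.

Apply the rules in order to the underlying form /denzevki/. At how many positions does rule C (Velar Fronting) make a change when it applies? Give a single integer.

1

A Medial Vowel Deletion: [denzevki] → [dnzvki]
B Stop Lenition: no change — [dnzvki]
C Velar Fronting: [dnzvki] → [dnzvsi]
Rule C changed 1 position(s).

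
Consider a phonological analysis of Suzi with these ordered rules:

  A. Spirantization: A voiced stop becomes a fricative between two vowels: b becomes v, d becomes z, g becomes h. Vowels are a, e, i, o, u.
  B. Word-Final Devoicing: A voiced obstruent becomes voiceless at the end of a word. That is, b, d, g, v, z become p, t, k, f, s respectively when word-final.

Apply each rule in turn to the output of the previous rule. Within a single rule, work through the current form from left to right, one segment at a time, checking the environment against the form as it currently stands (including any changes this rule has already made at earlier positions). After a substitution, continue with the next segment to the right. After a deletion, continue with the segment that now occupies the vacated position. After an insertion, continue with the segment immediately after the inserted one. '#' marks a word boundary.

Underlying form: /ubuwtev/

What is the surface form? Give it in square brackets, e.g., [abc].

A Spirantization: [ubuwtev] → [uvuwtev]
B Word-Final Devoicing: [uvuwtev] → [uvuwtef]

[uvuwtef]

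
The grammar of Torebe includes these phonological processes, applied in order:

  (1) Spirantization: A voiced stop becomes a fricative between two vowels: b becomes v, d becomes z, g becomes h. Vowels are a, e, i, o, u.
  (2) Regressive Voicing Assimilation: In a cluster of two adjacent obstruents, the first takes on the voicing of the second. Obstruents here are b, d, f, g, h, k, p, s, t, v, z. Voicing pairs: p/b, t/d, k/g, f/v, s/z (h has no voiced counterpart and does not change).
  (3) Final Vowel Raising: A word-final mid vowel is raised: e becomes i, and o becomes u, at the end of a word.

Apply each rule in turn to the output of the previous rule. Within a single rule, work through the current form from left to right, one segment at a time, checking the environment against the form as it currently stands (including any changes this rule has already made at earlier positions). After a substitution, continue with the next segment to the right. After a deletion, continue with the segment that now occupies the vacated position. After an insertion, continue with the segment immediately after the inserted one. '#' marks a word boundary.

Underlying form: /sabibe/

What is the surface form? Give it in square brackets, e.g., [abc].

(1) Spirantization: [sabibe] → [savive]
(2) Regressive Voicing Assimilation: no change — [savive]
(3) Final Vowel Raising: [savive] → [savivi]

[savivi]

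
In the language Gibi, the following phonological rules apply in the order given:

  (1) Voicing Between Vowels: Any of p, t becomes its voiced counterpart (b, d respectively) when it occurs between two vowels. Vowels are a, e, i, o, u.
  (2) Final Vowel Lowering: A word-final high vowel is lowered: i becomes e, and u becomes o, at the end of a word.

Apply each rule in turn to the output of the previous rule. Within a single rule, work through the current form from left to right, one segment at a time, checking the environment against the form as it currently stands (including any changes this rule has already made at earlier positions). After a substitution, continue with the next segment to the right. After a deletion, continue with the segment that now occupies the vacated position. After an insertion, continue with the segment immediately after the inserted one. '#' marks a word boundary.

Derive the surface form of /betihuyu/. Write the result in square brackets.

(1) Voicing Between Vowels: [betihuyu] → [bedihuyu]
(2) Final Vowel Lowering: [bedihuyu] → [bedihuyo]

[bedihuyo]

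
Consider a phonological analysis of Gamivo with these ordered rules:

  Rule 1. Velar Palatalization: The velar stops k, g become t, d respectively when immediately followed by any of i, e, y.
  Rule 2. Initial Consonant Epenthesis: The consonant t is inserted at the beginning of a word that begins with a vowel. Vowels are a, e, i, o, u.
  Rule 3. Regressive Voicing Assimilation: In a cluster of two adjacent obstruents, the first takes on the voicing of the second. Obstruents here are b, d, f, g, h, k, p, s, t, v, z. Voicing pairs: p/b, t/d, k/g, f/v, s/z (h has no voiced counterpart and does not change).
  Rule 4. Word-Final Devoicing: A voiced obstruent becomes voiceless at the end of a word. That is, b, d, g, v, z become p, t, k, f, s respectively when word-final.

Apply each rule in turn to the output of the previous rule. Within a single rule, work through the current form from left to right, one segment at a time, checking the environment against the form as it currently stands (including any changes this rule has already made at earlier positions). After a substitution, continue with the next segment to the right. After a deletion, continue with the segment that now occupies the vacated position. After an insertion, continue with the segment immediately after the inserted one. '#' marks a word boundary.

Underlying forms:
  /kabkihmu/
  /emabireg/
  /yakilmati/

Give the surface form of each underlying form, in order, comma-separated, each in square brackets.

[kaptihmu], [temabirek], [yatilmati]

/kabkihmu/:
  Rule 1 Velar Palatalization: [kabkihmu] → [kabtihmu]
  Rule 2 Initial Consonant Epenthesis: no change — [kabtihmu]
  Rule 3 Regressive Voicing Assimilation: [kabtihmu] → [kaptihmu]
  Rule 4 Word-Final Devoicing: no change — [kaptihmu]
/emabireg/:
  Rule 1 Velar Palatalization: no change — [emabireg]
  Rule 2 Initial Consonant Epenthesis: [emabireg] → [temabireg]
  Rule 3 Regressive Voicing Assimilation: no change — [temabireg]
  Rule 4 Word-Final Devoicing: [temabireg] → [temabirek]
/yakilmati/:
  Rule 1 Velar Palatalization: [yakilmati] → [yatilmati]
  Rule 2 Initial Consonant Epenthesis: no change — [yatilmati]
  Rule 3 Regressive Voicing Assimilation: no change — [yatilmati]
  Rule 4 Word-Final Devoicing: no change — [yatilmati]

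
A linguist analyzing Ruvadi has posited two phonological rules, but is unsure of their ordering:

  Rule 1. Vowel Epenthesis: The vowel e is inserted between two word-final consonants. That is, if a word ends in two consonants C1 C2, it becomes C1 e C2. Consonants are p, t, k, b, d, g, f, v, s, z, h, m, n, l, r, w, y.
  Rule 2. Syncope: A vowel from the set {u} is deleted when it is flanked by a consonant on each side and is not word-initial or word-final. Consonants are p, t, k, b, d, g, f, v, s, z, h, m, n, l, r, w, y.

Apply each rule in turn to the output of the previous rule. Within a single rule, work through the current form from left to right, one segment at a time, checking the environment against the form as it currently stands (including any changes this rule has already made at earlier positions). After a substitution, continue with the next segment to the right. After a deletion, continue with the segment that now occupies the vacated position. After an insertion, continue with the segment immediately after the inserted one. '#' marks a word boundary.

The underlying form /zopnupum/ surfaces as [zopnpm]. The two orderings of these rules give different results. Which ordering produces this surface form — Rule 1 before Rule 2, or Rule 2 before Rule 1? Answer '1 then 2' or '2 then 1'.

Order 1 then 2:
  1 Vowel Epenthesis: no change — [zopnupum]
  2 Syncope: [zopnupum] → [zopnpm]
  result: [zopnpm]
Order 2 then 1:
  2 Syncope: [zopnupum] → [zopnpm]
  1 Vowel Epenthesis: [zopnpm] → [zopnpem]
  result: [zopnpem]

1 then 2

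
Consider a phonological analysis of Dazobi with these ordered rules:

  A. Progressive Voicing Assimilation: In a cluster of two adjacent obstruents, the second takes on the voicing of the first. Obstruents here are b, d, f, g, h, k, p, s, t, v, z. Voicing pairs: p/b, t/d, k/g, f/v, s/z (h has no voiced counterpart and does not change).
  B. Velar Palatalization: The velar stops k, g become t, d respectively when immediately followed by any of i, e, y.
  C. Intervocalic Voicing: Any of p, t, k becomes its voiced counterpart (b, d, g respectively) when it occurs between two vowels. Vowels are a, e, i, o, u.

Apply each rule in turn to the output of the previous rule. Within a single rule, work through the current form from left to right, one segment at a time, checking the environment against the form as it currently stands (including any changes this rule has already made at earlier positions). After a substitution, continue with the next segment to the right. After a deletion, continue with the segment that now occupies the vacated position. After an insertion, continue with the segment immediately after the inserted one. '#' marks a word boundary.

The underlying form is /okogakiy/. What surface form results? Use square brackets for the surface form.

[ogogadiy]

A Progressive Voicing Assimilation: no change — [okogakiy]
B Velar Palatalization: [okogakiy] → [okogatiy]
C Intervocalic Voicing: [okogatiy] → [ogogadiy]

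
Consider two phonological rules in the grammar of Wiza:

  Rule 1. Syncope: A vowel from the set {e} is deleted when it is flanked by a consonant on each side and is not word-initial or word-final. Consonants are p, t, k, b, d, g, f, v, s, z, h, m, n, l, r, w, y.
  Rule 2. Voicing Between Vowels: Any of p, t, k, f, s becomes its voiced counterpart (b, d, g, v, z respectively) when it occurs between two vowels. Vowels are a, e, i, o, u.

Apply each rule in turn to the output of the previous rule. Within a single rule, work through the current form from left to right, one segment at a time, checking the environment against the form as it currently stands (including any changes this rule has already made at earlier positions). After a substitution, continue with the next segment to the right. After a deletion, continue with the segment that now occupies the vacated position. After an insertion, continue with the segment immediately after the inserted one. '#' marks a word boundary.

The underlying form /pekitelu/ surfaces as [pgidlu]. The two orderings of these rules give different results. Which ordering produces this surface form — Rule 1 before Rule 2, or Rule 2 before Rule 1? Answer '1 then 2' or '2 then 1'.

Order 1 then 2:
  1 Syncope: [pekitelu] → [pkitlu]
  2 Voicing Between Vowels: no change — [pkitlu]
  result: [pkitlu]
Order 2 then 1:
  2 Voicing Between Vowels: [pekitelu] → [pegidelu]
  1 Syncope: [pegidelu] → [pgidlu]
  result: [pgidlu]

2 then 1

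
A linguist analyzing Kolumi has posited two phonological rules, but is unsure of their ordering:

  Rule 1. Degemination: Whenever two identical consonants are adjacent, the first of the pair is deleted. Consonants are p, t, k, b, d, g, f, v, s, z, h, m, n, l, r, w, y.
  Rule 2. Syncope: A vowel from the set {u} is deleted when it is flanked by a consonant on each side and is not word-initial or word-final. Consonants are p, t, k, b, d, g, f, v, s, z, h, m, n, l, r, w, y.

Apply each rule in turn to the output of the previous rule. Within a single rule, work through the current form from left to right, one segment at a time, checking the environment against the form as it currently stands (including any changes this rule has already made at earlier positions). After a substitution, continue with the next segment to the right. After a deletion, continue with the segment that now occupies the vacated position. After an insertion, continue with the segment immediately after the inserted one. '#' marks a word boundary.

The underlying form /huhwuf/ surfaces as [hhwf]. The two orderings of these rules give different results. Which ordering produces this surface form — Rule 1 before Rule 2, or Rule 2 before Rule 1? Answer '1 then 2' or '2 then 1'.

Order 1 then 2:
  1 Degemination: no change — [huhwuf]
  2 Syncope: [huhwuf] → [hhwf]
  result: [hhwf]
Order 2 then 1:
  2 Syncope: [huhwuf] → [hhwf]
  1 Degemination: [hhwf] → [hwf]
  result: [hwf]

1 then 2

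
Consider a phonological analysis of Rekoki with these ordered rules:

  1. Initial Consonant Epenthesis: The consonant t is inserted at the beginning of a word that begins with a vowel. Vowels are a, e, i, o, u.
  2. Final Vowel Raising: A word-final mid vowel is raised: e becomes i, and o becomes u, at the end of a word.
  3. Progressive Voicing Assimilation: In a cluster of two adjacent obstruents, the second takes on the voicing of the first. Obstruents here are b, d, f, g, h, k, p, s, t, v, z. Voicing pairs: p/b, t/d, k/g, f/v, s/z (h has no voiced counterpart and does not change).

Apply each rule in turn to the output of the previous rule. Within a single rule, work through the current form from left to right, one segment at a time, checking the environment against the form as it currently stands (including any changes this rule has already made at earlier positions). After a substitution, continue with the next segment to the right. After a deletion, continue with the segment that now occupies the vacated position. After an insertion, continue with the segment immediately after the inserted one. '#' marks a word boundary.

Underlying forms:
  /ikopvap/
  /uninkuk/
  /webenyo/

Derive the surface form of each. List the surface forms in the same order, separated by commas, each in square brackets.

[tikopfap], [tuninkuk], [webenyu]

/ikopvap/:
  1 Initial Consonant Epenthesis: [ikopvap] → [tikopvap]
  2 Final Vowel Raising: no change — [tikopvap]
  3 Progressive Voicing Assimilation: [tikopvap] → [tikopfap]
/uninkuk/:
  1 Initial Consonant Epenthesis: [uninkuk] → [tuninkuk]
  2 Final Vowel Raising: no change — [tuninkuk]
  3 Progressive Voicing Assimilation: no change — [tuninkuk]
/webenyo/:
  1 Initial Consonant Epenthesis: no change — [webenyo]
  2 Final Vowel Raising: [webenyo] → [webenyu]
  3 Progressive Voicing Assimilation: no change — [webenyu]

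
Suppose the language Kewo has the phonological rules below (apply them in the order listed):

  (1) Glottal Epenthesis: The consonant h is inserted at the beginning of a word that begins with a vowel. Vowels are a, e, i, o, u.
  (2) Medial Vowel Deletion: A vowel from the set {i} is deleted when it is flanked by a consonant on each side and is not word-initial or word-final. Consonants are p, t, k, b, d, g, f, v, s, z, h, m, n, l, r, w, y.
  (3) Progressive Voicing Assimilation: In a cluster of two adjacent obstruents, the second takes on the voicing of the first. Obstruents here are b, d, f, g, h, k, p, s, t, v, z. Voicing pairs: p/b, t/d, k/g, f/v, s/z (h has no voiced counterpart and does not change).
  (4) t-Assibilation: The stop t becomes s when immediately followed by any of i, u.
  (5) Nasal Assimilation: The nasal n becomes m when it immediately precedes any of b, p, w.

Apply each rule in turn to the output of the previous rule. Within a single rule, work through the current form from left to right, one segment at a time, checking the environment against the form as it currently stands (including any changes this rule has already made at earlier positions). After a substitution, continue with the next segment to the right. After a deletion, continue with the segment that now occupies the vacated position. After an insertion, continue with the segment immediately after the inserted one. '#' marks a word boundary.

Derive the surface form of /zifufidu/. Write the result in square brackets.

[zvufsu]

(1) Glottal Epenthesis: no change — [zifufidu]
(2) Medial Vowel Deletion: [zifufidu] → [zfufdu]
(3) Progressive Voicing Assimilation: [zfufdu] → [zvuftu]
(4) t-Assibilation: [zvuftu] → [zvufsu]
(5) Nasal Assimilation: no change — [zvufsu]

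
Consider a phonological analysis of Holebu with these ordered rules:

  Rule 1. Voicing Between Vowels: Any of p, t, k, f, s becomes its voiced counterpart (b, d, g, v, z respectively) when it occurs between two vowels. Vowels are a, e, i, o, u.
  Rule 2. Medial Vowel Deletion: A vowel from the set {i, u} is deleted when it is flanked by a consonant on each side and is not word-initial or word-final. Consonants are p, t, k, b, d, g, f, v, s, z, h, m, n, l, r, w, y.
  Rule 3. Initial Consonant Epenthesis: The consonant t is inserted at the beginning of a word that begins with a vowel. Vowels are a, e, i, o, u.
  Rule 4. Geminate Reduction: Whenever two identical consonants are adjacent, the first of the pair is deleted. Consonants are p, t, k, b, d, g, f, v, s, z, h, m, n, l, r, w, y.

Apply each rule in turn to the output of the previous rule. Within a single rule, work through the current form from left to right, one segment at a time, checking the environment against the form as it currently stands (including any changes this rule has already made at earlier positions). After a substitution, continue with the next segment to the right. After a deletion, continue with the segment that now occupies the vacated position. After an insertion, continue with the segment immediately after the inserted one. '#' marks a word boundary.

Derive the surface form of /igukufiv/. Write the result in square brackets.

[tigv]

Rule 1 Voicing Between Vowels: [igukufiv] → [iguguviv]
Rule 2 Medial Vowel Deletion: [iguguviv] → [iggvv]
Rule 3 Initial Consonant Epenthesis: [iggvv] → [tiggvv]
Rule 4 Geminate Reduction: [tiggvv] → [tigv]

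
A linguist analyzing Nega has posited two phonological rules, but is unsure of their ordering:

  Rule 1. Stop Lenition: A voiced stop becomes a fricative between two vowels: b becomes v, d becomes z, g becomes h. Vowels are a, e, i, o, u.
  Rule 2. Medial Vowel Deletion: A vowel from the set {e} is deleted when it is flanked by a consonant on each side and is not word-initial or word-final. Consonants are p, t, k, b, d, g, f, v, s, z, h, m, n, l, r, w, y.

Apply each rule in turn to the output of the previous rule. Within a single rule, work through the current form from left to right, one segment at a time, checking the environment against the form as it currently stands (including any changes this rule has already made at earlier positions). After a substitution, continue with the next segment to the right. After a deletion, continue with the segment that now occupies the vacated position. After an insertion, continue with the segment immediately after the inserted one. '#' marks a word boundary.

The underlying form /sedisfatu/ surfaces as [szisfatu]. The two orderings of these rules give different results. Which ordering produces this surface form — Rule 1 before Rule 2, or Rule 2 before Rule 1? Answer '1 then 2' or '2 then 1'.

Order 1 then 2:
  1 Stop Lenition: [sedisfatu] → [sezisfatu]
  2 Medial Vowel Deletion: [sezisfatu] → [szisfatu]
  result: [szisfatu]
Order 2 then 1:
  2 Medial Vowel Deletion: [sedisfatu] → [sdisfatu]
  1 Stop Lenition: no change — [sdisfatu]
  result: [sdisfatu]

1 then 2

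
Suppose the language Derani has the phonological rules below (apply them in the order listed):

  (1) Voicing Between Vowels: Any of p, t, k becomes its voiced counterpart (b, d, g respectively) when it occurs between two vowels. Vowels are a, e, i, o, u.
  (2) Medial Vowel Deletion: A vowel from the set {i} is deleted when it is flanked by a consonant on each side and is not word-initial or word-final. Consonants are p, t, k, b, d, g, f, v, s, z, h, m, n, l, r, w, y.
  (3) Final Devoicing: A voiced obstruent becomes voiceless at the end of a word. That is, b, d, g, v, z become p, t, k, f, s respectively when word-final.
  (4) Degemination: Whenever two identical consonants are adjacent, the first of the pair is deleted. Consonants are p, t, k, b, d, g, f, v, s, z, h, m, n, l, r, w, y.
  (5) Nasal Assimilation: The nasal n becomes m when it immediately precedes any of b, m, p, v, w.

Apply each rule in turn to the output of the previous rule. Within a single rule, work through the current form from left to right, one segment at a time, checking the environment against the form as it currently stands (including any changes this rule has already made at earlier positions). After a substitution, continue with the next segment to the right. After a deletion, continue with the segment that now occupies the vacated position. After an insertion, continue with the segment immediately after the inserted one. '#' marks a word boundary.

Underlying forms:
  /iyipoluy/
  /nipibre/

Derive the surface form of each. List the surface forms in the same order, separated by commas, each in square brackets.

[iyboluy], [mbre]

/iyipoluy/:
  (1) Voicing Between Vowels: [iyipoluy] → [iyiboluy]
  (2) Medial Vowel Deletion: [iyiboluy] → [iyboluy]
  (3) Final Devoicing: no change — [iyboluy]
  (4) Degemination: no change — [iyboluy]
  (5) Nasal Assimilation: no change — [iyboluy]
/nipibre/:
  (1) Voicing Between Vowels: [nipibre] → [nibibre]
  (2) Medial Vowel Deletion: [nibibre] → [nbbre]
  (3) Final Devoicing: no change — [nbbre]
  (4) Degemination: [nbbre] → [nbre]
  (5) Nasal Assimilation: [nbre] → [mbre]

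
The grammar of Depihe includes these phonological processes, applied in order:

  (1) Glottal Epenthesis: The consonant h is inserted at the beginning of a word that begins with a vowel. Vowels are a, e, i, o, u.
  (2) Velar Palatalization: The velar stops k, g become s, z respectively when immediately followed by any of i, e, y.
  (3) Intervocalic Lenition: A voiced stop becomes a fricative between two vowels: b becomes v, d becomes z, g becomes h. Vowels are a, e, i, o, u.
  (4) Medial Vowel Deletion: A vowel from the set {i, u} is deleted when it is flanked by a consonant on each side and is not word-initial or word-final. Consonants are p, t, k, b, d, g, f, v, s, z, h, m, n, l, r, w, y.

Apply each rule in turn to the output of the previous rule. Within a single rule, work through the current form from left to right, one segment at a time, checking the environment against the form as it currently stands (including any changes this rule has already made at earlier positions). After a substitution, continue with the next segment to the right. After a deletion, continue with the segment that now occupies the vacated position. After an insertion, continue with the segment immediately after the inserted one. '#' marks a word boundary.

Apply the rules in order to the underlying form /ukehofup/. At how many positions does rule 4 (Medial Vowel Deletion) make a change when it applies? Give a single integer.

(1) Glottal Epenthesis: [ukehofup] → [hukehofup]
(2) Velar Palatalization: [hukehofup] → [husehofup]
(3) Intervocalic Lenition: no change — [husehofup]
(4) Medial Vowel Deletion: [husehofup] → [hsehofp]
Rule 4 changed 2 position(s).

2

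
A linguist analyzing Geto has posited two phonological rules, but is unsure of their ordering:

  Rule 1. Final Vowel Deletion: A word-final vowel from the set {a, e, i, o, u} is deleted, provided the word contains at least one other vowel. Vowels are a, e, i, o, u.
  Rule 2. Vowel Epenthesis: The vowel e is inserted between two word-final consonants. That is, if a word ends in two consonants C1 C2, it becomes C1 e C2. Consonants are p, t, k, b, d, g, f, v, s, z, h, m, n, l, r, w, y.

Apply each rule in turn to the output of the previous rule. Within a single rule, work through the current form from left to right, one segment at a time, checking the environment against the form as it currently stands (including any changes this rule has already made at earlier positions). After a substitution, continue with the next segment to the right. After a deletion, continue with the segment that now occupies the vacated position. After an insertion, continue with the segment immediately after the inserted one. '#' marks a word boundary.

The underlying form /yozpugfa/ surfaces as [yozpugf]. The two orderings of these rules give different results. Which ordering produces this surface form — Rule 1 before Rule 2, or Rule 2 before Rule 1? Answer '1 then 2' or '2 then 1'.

2 then 1

Order 1 then 2:
  1 Final Vowel Deletion: [yozpugfa] → [yozpugf]
  2 Vowel Epenthesis: [yozpugf] → [yozpugef]
  result: [yozpugef]
Order 2 then 1:
  2 Vowel Epenthesis: no change — [yozpugfa]
  1 Final Vowel Deletion: [yozpugfa] → [yozpugf]
  result: [yozpugf]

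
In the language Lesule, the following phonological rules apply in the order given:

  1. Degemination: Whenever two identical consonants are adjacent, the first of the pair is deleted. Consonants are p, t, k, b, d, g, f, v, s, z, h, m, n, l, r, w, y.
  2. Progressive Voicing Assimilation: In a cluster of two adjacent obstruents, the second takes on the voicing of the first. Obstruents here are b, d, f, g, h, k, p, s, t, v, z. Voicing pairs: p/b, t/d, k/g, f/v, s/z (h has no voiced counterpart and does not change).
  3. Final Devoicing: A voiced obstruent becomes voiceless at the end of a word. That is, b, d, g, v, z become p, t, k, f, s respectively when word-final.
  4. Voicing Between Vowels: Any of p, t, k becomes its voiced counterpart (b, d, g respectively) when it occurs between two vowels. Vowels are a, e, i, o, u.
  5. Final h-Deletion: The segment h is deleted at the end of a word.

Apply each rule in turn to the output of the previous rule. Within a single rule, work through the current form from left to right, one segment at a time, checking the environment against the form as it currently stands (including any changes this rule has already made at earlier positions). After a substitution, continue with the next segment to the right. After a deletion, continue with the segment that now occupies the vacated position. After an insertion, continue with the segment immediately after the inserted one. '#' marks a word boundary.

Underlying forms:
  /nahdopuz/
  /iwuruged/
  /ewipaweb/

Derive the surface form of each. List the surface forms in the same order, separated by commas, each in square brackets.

/nahdopuz/:
  1 Degemination: no change — [nahdopuz]
  2 Progressive Voicing Assimilation: [nahdopuz] → [nahtopuz]
  3 Final Devoicing: [nahtopuz] → [nahtopus]
  4 Voicing Between Vowels: [nahtopus] → [nahtobus]
  5 Final h-Deletion: no change — [nahtobus]
/iwuruged/:
  1 Degemination: no change — [iwuruged]
  2 Progressive Voicing Assimilation: no change — [iwuruged]
  3 Final Devoicing: [iwuruged] → [iwuruget]
  4 Voicing Between Vowels: no change — [iwuruget]
  5 Final h-Deletion: no change — [iwuruget]
/ewipaweb/:
  1 Degemination: no change — [ewipaweb]
  2 Progressive Voicing Assimilation: no change — [ewipaweb]
  3 Final Devoicing: [ewipaweb] → [ewipawep]
  4 Voicing Between Vowels: [ewipawep] → [ewibawep]
  5 Final h-Deletion: no change — [ewibawep]

[nahtobus], [iwuruget], [ewibawep]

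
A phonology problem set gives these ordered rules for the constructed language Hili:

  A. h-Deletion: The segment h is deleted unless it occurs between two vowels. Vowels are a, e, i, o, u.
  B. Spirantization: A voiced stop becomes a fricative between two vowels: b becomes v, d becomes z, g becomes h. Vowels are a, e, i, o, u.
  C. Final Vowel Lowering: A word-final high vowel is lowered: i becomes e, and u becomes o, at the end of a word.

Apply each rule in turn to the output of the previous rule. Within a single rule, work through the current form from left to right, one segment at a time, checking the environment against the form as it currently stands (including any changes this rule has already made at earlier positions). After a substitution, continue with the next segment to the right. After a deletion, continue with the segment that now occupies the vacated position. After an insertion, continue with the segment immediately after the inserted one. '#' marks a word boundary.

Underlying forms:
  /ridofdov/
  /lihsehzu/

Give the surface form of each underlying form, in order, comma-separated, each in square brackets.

/ridofdov/:
  A h-Deletion: no change — [ridofdov]
  B Spirantization: [ridofdov] → [rizofdov]
  C Final Vowel Lowering: no change — [rizofdov]
/lihsehzu/:
  A h-Deletion: [lihsehzu] → [lisezu]
  B Spirantization: no change — [lisezu]
  C Final Vowel Lowering: [lisezu] → [lisezo]

[rizofdov], [lisezo]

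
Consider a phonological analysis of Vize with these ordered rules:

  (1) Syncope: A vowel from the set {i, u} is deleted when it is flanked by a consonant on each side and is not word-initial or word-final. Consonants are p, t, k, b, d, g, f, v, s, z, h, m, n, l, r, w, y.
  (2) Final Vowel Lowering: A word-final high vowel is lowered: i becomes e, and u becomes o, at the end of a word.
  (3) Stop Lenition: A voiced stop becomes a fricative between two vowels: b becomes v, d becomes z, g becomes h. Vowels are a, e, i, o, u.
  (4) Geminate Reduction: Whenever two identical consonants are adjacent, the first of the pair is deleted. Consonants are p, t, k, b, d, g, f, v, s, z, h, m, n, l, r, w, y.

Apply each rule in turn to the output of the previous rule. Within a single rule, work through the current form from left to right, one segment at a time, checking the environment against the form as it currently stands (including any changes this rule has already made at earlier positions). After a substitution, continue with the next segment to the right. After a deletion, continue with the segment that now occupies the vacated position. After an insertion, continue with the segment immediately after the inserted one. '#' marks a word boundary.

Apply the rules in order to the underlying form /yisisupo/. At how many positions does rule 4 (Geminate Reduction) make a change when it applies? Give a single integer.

(1) Syncope: [yisisupo] → [ysspo]
(2) Final Vowel Lowering: no change — [ysspo]
(3) Stop Lenition: no change — [ysspo]
(4) Geminate Reduction: [ysspo] → [yspo]
Rule 4 changed 1 position(s).

1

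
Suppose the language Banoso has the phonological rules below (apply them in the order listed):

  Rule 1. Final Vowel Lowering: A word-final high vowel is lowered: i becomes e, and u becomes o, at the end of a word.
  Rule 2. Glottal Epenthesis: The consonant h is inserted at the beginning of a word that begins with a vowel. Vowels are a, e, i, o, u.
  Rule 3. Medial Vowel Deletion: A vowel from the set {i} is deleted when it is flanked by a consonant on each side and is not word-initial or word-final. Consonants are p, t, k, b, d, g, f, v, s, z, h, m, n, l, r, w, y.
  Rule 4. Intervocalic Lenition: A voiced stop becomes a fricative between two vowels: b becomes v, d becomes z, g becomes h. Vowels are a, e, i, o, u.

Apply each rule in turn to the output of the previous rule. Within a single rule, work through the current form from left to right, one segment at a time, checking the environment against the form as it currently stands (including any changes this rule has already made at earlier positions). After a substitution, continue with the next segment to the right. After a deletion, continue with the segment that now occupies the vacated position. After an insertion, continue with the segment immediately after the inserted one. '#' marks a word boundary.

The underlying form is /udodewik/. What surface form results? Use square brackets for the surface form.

Rule 1 Final Vowel Lowering: no change — [udodewik]
Rule 2 Glottal Epenthesis: [udodewik] → [hudodewik]
Rule 3 Medial Vowel Deletion: [hudodewik] → [hudodewk]
Rule 4 Intervocalic Lenition: [hudodewk] → [huzozewk]

[huzozewk]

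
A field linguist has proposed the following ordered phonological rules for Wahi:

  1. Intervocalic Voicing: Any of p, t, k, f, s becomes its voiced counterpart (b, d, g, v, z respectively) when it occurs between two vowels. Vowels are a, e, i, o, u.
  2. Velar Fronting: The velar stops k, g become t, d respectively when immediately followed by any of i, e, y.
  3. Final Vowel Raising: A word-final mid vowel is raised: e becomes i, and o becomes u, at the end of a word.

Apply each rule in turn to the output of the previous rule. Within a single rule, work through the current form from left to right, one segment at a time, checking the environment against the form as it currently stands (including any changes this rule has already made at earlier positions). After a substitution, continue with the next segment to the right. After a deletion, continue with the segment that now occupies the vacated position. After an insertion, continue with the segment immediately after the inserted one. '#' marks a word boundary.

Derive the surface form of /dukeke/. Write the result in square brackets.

[dudedi]

1 Intervocalic Voicing: [dukeke] → [dugege]
2 Velar Fronting: [dugege] → [dudede]
3 Final Vowel Raising: [dudede] → [dudedi]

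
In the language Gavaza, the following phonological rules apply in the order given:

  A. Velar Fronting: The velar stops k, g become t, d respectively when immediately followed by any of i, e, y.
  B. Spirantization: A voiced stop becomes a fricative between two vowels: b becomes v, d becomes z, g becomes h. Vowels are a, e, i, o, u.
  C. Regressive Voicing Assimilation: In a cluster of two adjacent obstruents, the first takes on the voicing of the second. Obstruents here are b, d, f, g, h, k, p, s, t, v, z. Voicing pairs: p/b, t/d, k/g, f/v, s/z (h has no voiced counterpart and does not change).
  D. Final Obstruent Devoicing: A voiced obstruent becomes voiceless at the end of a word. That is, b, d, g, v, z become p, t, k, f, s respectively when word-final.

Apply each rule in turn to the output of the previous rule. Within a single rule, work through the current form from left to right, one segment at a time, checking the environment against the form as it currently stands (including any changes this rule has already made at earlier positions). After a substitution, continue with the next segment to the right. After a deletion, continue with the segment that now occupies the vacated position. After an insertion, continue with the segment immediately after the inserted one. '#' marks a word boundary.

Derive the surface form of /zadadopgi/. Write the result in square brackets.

[zazazobdi]

A Velar Fronting: [zadadopgi] → [zadadopdi]
B Spirantization: [zadadopdi] → [zazazopdi]
C Regressive Voicing Assimilation: [zazazopdi] → [zazazobdi]
D Final Obstruent Devoicing: no change — [zazazobdi]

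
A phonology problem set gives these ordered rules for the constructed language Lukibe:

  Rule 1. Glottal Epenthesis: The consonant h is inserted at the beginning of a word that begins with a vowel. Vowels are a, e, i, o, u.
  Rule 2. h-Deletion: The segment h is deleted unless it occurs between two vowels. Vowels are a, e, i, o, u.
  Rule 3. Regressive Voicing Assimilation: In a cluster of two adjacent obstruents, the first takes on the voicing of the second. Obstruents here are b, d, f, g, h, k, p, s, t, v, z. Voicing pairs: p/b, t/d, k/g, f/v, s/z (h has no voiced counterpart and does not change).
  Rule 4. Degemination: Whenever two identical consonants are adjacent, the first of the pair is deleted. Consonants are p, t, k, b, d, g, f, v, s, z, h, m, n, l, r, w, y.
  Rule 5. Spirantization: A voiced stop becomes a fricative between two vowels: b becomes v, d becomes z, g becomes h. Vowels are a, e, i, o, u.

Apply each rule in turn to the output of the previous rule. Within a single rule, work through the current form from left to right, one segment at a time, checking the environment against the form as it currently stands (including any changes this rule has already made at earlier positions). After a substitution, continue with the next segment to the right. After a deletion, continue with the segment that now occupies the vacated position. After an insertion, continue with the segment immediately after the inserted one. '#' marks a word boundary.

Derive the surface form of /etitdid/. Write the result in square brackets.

[etizid]

Rule 1 Glottal Epenthesis: [etitdid] → [hetitdid]
Rule 2 h-Deletion: [hetitdid] → [etitdid]
Rule 3 Regressive Voicing Assimilation: [etitdid] → [etiddid]
Rule 4 Degemination: [etiddid] → [etidid]
Rule 5 Spirantization: [etidid] → [etizid]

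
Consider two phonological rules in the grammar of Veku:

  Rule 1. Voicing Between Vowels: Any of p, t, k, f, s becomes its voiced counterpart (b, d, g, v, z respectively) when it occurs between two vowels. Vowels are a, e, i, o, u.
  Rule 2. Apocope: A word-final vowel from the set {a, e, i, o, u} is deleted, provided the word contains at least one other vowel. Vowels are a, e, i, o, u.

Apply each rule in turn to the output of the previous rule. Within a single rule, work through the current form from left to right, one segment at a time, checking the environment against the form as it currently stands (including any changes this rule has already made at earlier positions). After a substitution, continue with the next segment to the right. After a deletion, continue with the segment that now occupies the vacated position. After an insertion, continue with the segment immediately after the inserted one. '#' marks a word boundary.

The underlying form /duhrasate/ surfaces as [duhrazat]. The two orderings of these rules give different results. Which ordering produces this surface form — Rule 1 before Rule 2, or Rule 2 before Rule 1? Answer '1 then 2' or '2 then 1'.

Order 1 then 2:
  1 Voicing Between Vowels: [duhrasate] → [duhrazade]
  2 Apocope: [duhrazade] → [duhrazad]
  result: [duhrazad]
Order 2 then 1:
  2 Apocope: [duhrasate] → [duhrasat]
  1 Voicing Between Vowels: [duhrasat] → [duhrazat]
  result: [duhrazat]

2 then 1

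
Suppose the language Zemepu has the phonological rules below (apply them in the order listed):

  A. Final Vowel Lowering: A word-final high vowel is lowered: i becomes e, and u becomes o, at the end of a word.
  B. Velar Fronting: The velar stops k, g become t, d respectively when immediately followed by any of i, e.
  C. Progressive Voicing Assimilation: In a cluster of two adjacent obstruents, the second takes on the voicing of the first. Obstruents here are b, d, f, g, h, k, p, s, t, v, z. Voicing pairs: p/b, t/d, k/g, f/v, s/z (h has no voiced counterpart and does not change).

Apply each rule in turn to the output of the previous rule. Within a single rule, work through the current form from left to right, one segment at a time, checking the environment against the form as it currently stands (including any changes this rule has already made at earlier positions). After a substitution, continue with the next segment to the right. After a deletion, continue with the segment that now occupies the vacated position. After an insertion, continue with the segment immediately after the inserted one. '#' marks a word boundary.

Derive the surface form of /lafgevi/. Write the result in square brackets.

[lafteve]

A Final Vowel Lowering: [lafgevi] → [lafgeve]
B Velar Fronting: [lafgeve] → [lafdeve]
C Progressive Voicing Assimilation: [lafdeve] → [lafteve]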